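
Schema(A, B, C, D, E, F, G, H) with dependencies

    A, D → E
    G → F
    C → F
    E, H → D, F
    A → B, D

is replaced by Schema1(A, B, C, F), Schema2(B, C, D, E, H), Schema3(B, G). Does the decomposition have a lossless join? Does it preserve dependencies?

Lossless test (chase): Rows 1 and 2 agree on C; apply C→F and equate their F entries. No row becomes fully distinguished — the join is lossy.
Dependency preservation: the restricted closure of {A, D} across the fragments never reaches {E}, so A, D → E cannot be enforced without a join — not preserved.

lossy and not dependency-preserving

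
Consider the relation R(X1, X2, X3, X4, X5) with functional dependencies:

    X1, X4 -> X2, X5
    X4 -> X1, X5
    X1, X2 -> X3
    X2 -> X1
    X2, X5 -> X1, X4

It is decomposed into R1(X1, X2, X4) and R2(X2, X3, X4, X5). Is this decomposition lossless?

Yes

Common attributes: R1 ∩ R2 = {X2, X4}.
Closure of {X2, X4}: X4 → X1, X5 applies, adding X1, X5; X1, X2 → X3 applies, adding X3. So (X2, X4)⁺ = {X1, X2, X3, X4, X5}.
This closure contains every attribute of R1, so R1 ∩ R2 → R1. The join is lossless.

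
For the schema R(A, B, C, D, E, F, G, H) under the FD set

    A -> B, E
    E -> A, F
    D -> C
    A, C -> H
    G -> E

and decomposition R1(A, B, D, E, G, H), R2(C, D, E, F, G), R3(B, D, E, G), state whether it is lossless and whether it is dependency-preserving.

lossless but not dependency-preserving

Lossless test (chase): Rows 1 and 2 agree on E; apply E→A, F and equate their A, F entries. Rows 1 and 3 agree on E; apply E→A, F and equate their A, F entries. Rows 1 and 2 agree on D; apply D→C and equate their C entries. Rows 1 and 3 agree on D; apply D→C and equate their C entries. Rows 1 and 2 agree on A, C; apply A, C→H and equate their H entries. Rows 1 and 3 agree on A, C; apply A, C→H and equate their H entries. Rows 1 and 2 agree on A; apply A→B, E and equate their B, E entries. Row 1 is now all distinguished symbols — the join is lossless.
Dependency preservation: the restricted closure of {A, C} across the fragments never reaches {H}, so A, C → H cannot be enforced without a join — not preserved.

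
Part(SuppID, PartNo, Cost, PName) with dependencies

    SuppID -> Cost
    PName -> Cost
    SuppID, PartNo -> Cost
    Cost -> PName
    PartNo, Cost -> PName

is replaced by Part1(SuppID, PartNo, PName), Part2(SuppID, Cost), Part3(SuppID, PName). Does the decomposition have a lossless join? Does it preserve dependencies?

lossless but not dependency-preserving

Lossless test (chase): Rows 1 and 2 agree on SuppID; apply SuppID→Cost and equate their Cost entries. Rows 1 and 3 agree on SuppID; apply SuppID→Cost and equate their Cost entries. Rows 1 and 2 agree on Cost; apply Cost→PName and equate their PName entries. Row 1 is now all distinguished symbols — the join is lossless.
Dependency preservation: the restricted closure of {PName} across the fragments never reaches {Cost}, so PName → Cost cannot be enforced without a join — not preserved.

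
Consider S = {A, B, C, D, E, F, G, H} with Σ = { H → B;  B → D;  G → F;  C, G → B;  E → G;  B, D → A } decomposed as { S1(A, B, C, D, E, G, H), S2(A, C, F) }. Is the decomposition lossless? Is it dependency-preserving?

Lossless test: (A, C)⁺ = {A, C}, which is a superkey of neither fragment — lossy.
Dependency preservation: the restricted closure of {G} across the fragments never reaches {F}, so G → F cannot be enforced without a join — not preserved.

lossy and not dependency-preserving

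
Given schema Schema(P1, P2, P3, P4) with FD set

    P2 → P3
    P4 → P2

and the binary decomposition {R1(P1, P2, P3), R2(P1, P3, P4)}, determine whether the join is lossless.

Common attributes: R1 ∩ R2 = {P1, P3}.
No dependency enlarges {P1, P3}, so (P1, P3)⁺ = {P1, P3}.
The closure contains neither all of R1 = {P1, P2, P3} nor all of R2 = {P1, P3, P4}, so the common attributes are not a superkey of either fragment. The join is lossy.

No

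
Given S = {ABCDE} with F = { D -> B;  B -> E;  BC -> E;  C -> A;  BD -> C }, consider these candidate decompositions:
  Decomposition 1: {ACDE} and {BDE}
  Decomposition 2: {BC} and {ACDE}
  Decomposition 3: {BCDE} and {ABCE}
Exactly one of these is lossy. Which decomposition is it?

Decomposition 1: common = {DE}, closure = {ABCDE} → lossless.
Decomposition 2: common = {C}, closure = {AC} → lossy.
Decomposition 3: common = {BCE}, closure = {ABCE} → lossless.

Decomposition 2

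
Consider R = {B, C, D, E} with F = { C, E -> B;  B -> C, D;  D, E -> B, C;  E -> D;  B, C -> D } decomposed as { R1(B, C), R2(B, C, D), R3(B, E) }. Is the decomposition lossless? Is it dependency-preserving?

lossless and dependency-preserving

Lossless test (chase): Rows 1 and 2 agree on B; apply B→C, D and equate their C, D entries. Rows 1 and 3 agree on B; apply B→C, D and equate their C, D entries. Row 3 is now all distinguished symbols — the join is lossless.
Dependency preservation: C, E → B; D, E → B, C; E → D are not contained in any single fragment, but the restricted closure of each left-hand side across the fragments still reaches the right-hand side; the remaining FDs each lie inside some fragment. All dependencies are preserved.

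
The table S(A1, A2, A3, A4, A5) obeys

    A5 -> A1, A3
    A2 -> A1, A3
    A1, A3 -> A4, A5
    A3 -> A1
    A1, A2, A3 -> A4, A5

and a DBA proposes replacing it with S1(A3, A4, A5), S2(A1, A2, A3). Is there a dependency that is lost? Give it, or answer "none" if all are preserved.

none

A5 → A1, A3: restricted closure across fragments reaches A1, A3.
A2 → A1, A3 lies within S2.
A1, A3 → A4, A5: restricted closure across fragments reaches A4, A5.
A3 → A1 lies within S2.
A1, A2, A3 → A4, A5: restricted closure across fragments reaches A4, A5.
Every dependency is enforceable on the fragments, so the decomposition is dependency-preserving.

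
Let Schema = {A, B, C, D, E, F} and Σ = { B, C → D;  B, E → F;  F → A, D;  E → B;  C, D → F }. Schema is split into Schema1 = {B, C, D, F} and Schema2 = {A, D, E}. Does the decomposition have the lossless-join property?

No

Common attributes: Schema1 ∩ Schema2 = {D}.
No dependency enlarges {D}, so (D)⁺ = {D}.
The closure contains neither all of Schema1 = {B, C, D, F} nor all of Schema2 = {A, D, E}, so the common attributes are not a superkey of either fragment. The join is lossy.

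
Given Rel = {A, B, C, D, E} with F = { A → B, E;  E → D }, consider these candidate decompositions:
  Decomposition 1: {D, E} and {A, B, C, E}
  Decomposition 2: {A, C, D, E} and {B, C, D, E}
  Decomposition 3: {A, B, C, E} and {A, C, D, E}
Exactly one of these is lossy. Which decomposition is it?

Decomposition 2

Decomposition 1: common = {E}, closure = {D, E} → lossless.
Decomposition 2: common = {C, D, E}, closure = {C, D, E} → lossy.
Decomposition 3: common = {A, C, E}, closure = {A, B, C, D, E} → lossless.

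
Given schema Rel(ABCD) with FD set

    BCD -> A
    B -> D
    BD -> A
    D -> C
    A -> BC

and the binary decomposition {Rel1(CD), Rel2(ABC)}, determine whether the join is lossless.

Common attributes: Rel1 ∩ Rel2 = {C}.
No dependency enlarges {C}, so (C)⁺ = {C}.
The closure contains neither all of Rel1 = {CD} nor all of Rel2 = {ABC}, so the common attributes are not a superkey of either fragment. The join is lossy.

No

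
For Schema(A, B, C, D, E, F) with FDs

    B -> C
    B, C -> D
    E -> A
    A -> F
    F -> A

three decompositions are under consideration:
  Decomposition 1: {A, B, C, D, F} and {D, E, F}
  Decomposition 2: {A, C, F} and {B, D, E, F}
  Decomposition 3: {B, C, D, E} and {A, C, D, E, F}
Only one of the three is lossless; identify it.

Decomposition 3

Decomposition 1: common = {D, F}, closure = {A, D, F} → lossy.
Decomposition 2: common = {F}, closure = {A, F} → lossy.
Decomposition 3: common = {C, D, E}, closure = {A, C, D, E, F} → lossless.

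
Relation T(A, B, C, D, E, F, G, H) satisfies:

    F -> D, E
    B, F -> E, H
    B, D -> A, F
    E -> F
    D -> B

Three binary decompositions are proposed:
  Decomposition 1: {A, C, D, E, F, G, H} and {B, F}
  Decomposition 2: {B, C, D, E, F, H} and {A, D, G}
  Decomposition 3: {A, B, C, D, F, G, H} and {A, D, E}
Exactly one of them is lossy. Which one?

Decomposition 2

Decomposition 1: common = {F}, closure = {A, B, D, E, F, H} → lossless.
Decomposition 2: common = {D}, closure = {A, B, D, E, F, H} → lossy.
Decomposition 3: common = {A, D}, closure = {A, B, D, E, F, H} → lossless.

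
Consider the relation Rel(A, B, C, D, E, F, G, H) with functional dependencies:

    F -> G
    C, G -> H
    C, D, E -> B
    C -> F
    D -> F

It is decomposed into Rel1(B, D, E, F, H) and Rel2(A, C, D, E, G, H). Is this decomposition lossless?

No

Common attributes: Rel1 ∩ Rel2 = {D, E, H}.
Closure of {D, E, H}: D → F applies, adding F; F → G applies, adding G. So (D, E, H)⁺ = {D, E, F, G, H}.
The closure contains neither all of Rel1 = {B, D, E, F, H} nor all of Rel2 = {A, C, D, E, G, H}, so the common attributes are not a superkey of either fragment. The join is lossy.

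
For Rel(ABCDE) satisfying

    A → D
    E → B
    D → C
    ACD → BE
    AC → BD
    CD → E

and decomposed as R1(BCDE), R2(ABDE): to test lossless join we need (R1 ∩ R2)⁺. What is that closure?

R1 ∩ R2 = {BDE}.
D → C applies, adding C
Closure: {BCDE}.

BCDE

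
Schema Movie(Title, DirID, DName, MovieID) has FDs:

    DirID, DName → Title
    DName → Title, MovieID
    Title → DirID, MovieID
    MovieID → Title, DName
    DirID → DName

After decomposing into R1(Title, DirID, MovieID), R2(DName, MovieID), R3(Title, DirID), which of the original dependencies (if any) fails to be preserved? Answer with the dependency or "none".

DirID, DName → Title: restricted closure across fragments reaches Title.
DName → Title, MovieID: restricted closure across fragments reaches Title, MovieID.
Title → DirID, MovieID lies within R1.
MovieID → Title, DName: restricted closure across fragments reaches Title, DName.
DirID → DName: restricted closure across fragments reaches DName.
Every dependency is enforceable on the fragments, so the decomposition is dependency-preserving.

none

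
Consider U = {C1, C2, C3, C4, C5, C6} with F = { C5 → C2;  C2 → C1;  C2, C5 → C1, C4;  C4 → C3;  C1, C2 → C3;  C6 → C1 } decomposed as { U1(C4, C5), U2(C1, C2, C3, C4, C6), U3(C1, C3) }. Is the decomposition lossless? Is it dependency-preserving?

Lossless test (chase): Rows 1 and 2 agree on C4; apply C4→C3 and equate their C3 entries. No row becomes fully distinguished — the join is lossy.
Dependency preservation: the restricted closure of {C5} across the fragments never reaches {C2}, so C5 → C2 cannot be enforced without a join — not preserved.

lossy and not dependency-preserving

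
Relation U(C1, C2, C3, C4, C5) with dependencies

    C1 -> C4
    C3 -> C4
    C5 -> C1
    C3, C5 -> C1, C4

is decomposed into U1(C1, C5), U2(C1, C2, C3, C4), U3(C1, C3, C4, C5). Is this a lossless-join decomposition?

No

Chase test. Columns are C1, C2, C3, C4, C5; row i has aⱼ where attribute j ∈ Ui, else bᵢⱼ.
Initial tableau (one row per fragment):
  row 1: a1 b12 b13 b14 a5
  row 2: a1 a2 a3 a4 b25
  row 3: a1 b32 a3 a4 a5
Rows 1 and 2 agree on C1; apply C1→C4 and equate their C4 entries.
No row becomes fully distinguished — the join is lossy.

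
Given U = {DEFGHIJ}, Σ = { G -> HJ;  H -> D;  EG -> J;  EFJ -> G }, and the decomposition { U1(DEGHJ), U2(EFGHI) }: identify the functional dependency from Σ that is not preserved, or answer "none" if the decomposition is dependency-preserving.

EFJ -> G

Check EFJ → G: no single fragment contains all of {EFGJ}, and the restricted closure of {EFJ} across the fragments never reaches {G}.
G → HJ is preserved.
H → D is preserved.
EG → J is preserved.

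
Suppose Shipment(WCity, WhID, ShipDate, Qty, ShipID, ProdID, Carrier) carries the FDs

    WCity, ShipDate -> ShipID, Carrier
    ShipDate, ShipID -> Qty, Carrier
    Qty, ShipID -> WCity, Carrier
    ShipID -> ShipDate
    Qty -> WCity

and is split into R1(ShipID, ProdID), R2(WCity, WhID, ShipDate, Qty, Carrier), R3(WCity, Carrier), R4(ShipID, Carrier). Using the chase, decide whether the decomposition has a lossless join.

No

Chase test. Columns are WCity, WhID, ShipDate, Qty, ShipID, ProdID, Carrier; row i has aⱼ where attribute j ∈ Ri, else bᵢⱼ.
Initial tableau (one row per fragment):
  row 1: b11 b12 b13 b14 a5 a6 b17
  row 2: a1 a2 a3 a4 b25 b26 a7
  row 3: a1 b32 b33 b34 b35 b36 a7
  row 4: b41 b42 b43 b44 a5 b46 a7
Rows 1 and 4 agree on ShipID; apply ShipID→ShipDate and equate their ShipDate entries.
Rows 1 and 4 agree on ShipDate, ShipID; apply ShipDate, ShipID→Qty, Carrier and equate their Qty, Carrier entries.
Rows 1 and 4 agree on Qty, ShipID; apply Qty, ShipID→WCity, Carrier and equate their WCity, Carrier entries.
No row becomes fully distinguished — the join is lossy.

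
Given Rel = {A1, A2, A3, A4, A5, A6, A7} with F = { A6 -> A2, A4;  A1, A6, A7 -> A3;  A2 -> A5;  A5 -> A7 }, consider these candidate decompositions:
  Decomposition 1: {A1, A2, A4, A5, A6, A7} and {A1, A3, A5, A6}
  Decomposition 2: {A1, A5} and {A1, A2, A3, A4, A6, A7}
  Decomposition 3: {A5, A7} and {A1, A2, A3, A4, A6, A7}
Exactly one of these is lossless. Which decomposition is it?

Decomposition 1: common = {A1, A5, A6}, closure = {A1, A2, A3, A4, A5, A6, A7} → lossless.
Decomposition 2: common = {A1}, closure = {A1} → lossy.
Decomposition 3: common = {A7}, closure = {A7} → lossy.

Decomposition 1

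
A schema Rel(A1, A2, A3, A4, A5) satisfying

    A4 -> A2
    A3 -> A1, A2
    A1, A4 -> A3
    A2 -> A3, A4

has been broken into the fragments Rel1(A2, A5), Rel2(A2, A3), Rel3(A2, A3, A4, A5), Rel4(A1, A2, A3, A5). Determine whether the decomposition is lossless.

Yes

Chase test. Columns are A1, A2, A3, A4, A5; row i has aⱼ where attribute j ∈ Reli, else bᵢⱼ.
Initial tableau (one row per fragment):
  row 1: b11 a2 b13 b14 a5
  row 2: b21 a2 a3 b24 b25
  row 3: b31 a2 a3 a4 a5
  row 4: a1 a2 a3 b44 a5
Rows 2 and 3 agree on A3; apply A3→A1, A2 and equate their A1, A2 entries.
Rows 2 and 4 agree on A3; apply A3→A1, A2 and equate their A1, A2 entries.
Rows 1 and 2 agree on A2; apply A2→A3, A4 and equate their A3, A4 entries.
Rows 1 and 3 agree on A2; apply A2→A3, A4 and equate their A3, A4 entries.
Rows 1 and 4 agree on A2; apply A2→A3, A4 and equate their A3, A4 entries.
Rows 1 and 2 agree on A3; apply A3→A1, A2 and equate their A1, A2 entries.
Row 1 is now all distinguished symbols — the join is lossless.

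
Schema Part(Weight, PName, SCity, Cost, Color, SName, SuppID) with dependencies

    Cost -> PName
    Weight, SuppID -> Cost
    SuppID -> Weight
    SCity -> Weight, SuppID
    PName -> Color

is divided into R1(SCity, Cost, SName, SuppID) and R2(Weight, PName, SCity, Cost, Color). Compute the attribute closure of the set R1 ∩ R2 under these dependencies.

R1 ∩ R2 = {SCity, Cost}.
Cost → PName applies, adding PName
SCity → Weight, SuppID applies, adding Weight, SuppID
PName → Color applies, adding Color
Closure: {Weight, PName, SCity, Cost, Color, SuppID}.

Weight, PName, SCity, Cost, Color, SuppID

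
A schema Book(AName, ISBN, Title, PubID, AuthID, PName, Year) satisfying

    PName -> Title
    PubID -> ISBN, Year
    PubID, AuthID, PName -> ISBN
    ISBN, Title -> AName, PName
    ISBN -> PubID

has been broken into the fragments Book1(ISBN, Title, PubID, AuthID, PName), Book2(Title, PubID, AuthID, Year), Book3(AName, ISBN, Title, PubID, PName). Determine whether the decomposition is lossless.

Chase test. Columns are AName, ISBN, Title, PubID, AuthID, PName, Year; row i has aⱼ where attribute j ∈ Booki, else bᵢⱼ.
Initial tableau (one row per fragment):
  row 1: b11 a2 a3 a4 a5 a6 b17
  row 2: b21 b22 a3 a4 a5 b26 a7
  row 3: a1 a2 a3 a4 b35 a6 b37
Rows 1 and 2 agree on PubID; apply PubID→ISBN, Year and equate their ISBN, Year entries.
Rows 1 and 3 agree on PubID; apply PubID→ISBN, Year and equate their ISBN, Year entries.
Rows 1 and 2 agree on ISBN, Title; apply ISBN, Title→AName, PName and equate their AName, PName entries.
Rows 1 and 3 agree on ISBN, Title; apply ISBN, Title→AName, PName and equate their AName, PName entries.
Row 1 is now all distinguished symbols — the join is lossless.

Yes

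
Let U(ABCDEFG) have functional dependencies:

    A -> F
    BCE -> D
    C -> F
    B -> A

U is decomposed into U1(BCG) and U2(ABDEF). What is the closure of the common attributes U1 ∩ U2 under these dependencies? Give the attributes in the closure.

ABF

U1 ∩ U2 = {B}.
B → A applies, adding A
A → F applies, adding F
Closure: {ABF}.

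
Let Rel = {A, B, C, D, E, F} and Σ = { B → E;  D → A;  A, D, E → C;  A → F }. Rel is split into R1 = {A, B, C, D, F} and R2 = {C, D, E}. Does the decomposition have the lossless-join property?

No

Common attributes: R1 ∩ R2 = {C, D}.
Closure of {C, D}: D → A applies, adding A; A → F applies, adding F. So (C, D)⁺ = {A, C, D, F}.
The closure contains neither all of R1 = {A, B, C, D, F} nor all of R2 = {C, D, E}, so the common attributes are not a superkey of either fragment. The join is lossy.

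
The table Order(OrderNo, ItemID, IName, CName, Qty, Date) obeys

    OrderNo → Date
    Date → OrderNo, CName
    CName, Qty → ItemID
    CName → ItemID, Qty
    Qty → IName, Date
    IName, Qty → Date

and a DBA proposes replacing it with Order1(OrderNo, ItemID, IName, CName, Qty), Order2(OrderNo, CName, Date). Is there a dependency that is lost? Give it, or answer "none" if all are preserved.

none

OrderNo → Date lies within Order2.
Date → OrderNo, CName lies within Order2.
CName, Qty → ItemID lies within Order1.
CName → ItemID, Qty lies within Order1.
Qty → IName, Date: restricted closure across fragments reaches IName, Date.
IName, Qty → Date: restricted closure across fragments reaches Date.
Every dependency is enforceable on the fragments, so the decomposition is dependency-preserving.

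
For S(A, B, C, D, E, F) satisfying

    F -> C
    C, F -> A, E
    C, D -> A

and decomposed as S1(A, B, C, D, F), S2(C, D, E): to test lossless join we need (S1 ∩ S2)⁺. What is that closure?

S1 ∩ S2 = {C, D}.
C, D → A applies, adding A
Closure: {A, C, D}.

A, C, D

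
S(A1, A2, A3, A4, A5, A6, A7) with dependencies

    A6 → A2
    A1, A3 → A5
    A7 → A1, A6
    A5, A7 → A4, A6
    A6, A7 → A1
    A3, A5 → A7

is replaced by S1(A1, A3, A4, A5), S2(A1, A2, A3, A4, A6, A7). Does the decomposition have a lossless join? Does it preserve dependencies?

lossless but not dependency-preserving

Lossless test: (A1, A3, A4)⁺ = {A1, A2, A3, A4, A5, A6, A7}, which contains all of one fragment — lossless.
Dependency preservation: the restricted closure of {A5, A7} across the fragments never reaches {A4, A6}, so A5, A7 → A4, A6 cannot be enforced without a join — not preserved.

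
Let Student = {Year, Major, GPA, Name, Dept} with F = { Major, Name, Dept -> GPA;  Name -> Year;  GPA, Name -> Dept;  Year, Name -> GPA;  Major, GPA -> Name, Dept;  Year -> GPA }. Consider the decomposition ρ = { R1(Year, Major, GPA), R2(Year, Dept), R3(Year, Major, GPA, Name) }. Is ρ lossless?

No

Chase test. Columns are Year, Major, GPA, Name, Dept; row i has aⱼ where attribute j ∈ Ri, else bᵢⱼ.
Initial tableau (one row per fragment):
  row 1: a1 a2 a3 b14 b15
  row 2: a1 b22 b23 b24 a5
  row 3: a1 a2 a3 a4 b35
Rows 1 and 3 agree on Major, GPA; apply Major, GPA→Name, Dept and equate their Name, Dept entries.
Rows 1 and 2 agree on Year; apply Year→GPA and equate their GPA entries.
No row becomes fully distinguished — the join is lossy.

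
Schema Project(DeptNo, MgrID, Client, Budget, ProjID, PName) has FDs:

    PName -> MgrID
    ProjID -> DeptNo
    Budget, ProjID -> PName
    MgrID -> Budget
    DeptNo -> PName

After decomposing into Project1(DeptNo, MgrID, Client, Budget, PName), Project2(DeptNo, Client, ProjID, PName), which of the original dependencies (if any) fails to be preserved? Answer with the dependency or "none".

none

PName → MgrID lies within Project1.
ProjID → DeptNo lies within Project2.
Budget, ProjID → PName: restricted closure across fragments reaches PName.
MgrID → Budget lies within Project1.
DeptNo → PName lies within Project1.
Every dependency is enforceable on the fragments, so the decomposition is dependency-preserving.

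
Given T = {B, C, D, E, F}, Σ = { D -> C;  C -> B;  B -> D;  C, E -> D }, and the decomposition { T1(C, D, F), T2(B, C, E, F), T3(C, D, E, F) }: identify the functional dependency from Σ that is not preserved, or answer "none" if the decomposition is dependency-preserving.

D → C lies within T1.
C → B lies within T2.
B → D: restricted closure across fragments reaches D.
C, E → D lies within T3.
Every dependency is enforceable on the fragments, so the decomposition is dependency-preserving.

none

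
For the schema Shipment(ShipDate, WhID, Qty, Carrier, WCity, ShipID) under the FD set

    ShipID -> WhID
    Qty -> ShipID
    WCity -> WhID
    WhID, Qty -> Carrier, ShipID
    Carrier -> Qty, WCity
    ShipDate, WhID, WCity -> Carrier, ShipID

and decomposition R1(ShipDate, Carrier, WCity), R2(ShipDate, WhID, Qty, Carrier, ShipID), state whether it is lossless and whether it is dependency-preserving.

lossless but not dependency-preserving

Lossless test: (ShipDate, Carrier)⁺ = {ShipDate, WhID, Qty, Carrier, WCity, ShipID}, which contains all of one fragment — lossless.
Dependency preservation: the restricted closure of {WCity} across the fragments never reaches {WhID}, so WCity → WhID cannot be enforced without a join — not preserved.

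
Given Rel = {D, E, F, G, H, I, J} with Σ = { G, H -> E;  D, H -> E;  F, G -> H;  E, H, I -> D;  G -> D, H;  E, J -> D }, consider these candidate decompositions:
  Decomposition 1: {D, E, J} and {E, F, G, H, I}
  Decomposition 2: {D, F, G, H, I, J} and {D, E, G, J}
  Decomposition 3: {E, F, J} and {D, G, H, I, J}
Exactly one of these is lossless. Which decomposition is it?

Decomposition 1: common = {E}, closure = {E} → lossy.
Decomposition 2: common = {D, G, J}, closure = {D, E, G, H, J} → lossless.
Decomposition 3: common = {J}, closure = {J} → lossy.

Decomposition 2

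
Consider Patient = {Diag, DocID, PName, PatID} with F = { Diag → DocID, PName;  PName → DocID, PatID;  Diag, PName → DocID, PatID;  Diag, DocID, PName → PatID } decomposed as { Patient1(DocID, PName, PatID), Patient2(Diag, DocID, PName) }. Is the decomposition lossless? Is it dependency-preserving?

lossless and dependency-preserving

Lossless test: (DocID, PName)⁺ = {DocID, PName, PatID}, which contains all of one fragment — lossless.
Dependency preservation: Diag, PName → DocID, PatID; Diag, DocID, PName → PatID are not contained in any single fragment, but the restricted closure of each left-hand side across the fragments still reaches the right-hand side; the remaining FDs each lie inside some fragment. All dependencies are preserved.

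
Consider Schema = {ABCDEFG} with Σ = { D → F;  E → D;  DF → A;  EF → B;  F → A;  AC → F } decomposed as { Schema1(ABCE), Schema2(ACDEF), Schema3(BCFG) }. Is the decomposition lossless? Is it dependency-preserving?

lossy but dependency-preserving

Lossless test (chase): Rows 1 and 2 agree on E; apply E→D and equate their D entries. Rows 2 and 3 agree on F; apply F→A and equate their A entries. Rows 1 and 2 agree on AC; apply AC→F and equate their F entries. Rows 1 and 2 agree on EF; apply EF→B and equate their B entries. No row becomes fully distinguished — the join is lossy.
Dependency preservation: EF → B is not contained in any single fragment, but the restricted closure of its left-hand side across the fragments still reaches the right-hand side; the remaining FDs each lie inside some fragment. All dependencies are preserved.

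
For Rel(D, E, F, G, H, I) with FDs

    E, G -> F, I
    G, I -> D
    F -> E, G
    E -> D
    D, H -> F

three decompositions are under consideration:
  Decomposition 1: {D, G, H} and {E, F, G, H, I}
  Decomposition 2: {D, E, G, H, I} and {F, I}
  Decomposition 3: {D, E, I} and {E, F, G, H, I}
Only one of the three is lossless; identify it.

Decomposition 1: common = {G, H}, closure = {G, H} → lossy.
Decomposition 2: common = {I}, closure = {I} → lossy.
Decomposition 3: common = {E, I}, closure = {D, E, I} → lossless.

Decomposition 3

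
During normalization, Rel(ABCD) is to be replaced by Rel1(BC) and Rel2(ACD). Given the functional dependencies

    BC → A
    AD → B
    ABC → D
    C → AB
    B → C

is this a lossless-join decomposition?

Common attributes: Rel1 ∩ Rel2 = {C}.
Closure of {C}: C → AB applies, adding AB; ABC → D applies, adding D. So (C)⁺ = {ABCD}.
This closure contains every attribute of Rel1, so Rel1 ∩ Rel2 → Rel1. The join is lossless.

Yes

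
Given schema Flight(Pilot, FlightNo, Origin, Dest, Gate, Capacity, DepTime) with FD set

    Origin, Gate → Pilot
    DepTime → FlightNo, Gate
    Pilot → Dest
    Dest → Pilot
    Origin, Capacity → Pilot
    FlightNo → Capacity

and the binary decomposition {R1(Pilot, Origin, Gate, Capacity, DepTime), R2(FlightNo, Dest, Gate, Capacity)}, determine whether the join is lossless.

Common attributes: R1 ∩ R2 = {Gate, Capacity}.
No dependency enlarges {Gate, Capacity}, so (Gate, Capacity)⁺ = {Gate, Capacity}.
The closure contains neither all of R1 = {Pilot, Origin, Gate, Capacity, DepTime} nor all of R2 = {FlightNo, Dest, Gate, Capacity}, so the common attributes are not a superkey of either fragment. The join is lossy.

No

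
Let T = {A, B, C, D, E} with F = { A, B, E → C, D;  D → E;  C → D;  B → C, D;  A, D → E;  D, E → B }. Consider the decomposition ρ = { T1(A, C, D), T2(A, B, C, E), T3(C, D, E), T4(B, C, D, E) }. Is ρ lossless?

Yes

Chase test. Columns are A, B, C, D, E; row i has aⱼ where attribute j ∈ Ti, else bᵢⱼ.
Initial tableau (one row per fragment):
  row 1: a1 b12 a3 a4 b15
  row 2: a1 a2 a3 b24 a5
  row 3: b31 b32 a3 a4 a5
  row 4: b41 a2 a3 a4 a5
Rows 1 and 3 agree on D; apply D→E and equate their E entries.
Rows 1 and 2 agree on C; apply C→D and equate their D entries.
Rows 1 and 2 agree on D, E; apply D, E→B and equate their B entries.
Rows 1 and 3 agree on D, E; apply D, E→B and equate their B entries.
Row 1 is now all distinguished symbols — the join is lossless.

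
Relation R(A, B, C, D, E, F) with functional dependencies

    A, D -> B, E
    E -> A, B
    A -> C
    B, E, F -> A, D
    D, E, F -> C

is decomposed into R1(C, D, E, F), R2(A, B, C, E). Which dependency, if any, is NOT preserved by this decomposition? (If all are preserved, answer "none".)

A, D -> B, E

Check A, D → B, E: no single fragment contains all of {A, B, D, E}, and the restricted closure of {A, D} across the fragments never reaches {B, E}.
E → A, B is preserved.
A → C is preserved.
B, E, F → A, D is preserved.
D, E, F → C is preserved.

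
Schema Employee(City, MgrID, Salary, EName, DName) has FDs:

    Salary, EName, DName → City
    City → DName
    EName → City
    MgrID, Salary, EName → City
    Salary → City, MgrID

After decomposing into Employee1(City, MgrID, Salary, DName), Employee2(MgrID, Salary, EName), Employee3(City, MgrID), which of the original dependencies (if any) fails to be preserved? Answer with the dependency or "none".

EName → City

Check EName → City: no single fragment contains all of {City, EName}, and the restricted closure of {EName} across the fragments never reaches {City}.
Salary, EName, DName → City is preserved.
City → DName is preserved.
MgrID, Salary, EName → City is preserved.
Salary → City, MgrID is preserved.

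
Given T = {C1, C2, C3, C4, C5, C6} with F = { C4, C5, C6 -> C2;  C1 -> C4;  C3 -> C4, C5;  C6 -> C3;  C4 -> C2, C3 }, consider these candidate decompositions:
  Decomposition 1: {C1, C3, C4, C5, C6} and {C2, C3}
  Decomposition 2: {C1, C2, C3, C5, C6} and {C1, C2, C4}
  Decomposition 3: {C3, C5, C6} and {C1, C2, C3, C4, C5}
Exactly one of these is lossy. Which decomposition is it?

Decomposition 1: common = {C3}, closure = {C2, C3, C4, C5} → lossless.
Decomposition 2: common = {C1, C2}, closure = {C1, C2, C3, C4, C5} → lossless.
Decomposition 3: common = {C3, C5}, closure = {C2, C3, C4, C5} → lossy.

Decomposition 3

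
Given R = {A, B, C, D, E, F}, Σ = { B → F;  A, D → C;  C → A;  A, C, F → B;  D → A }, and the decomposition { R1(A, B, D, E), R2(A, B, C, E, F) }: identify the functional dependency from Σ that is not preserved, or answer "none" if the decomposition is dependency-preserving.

A, D → C

Check A, D → C: no single fragment contains all of {A, C, D}, and the restricted closure of {A, D} across the fragments never reaches {C}.
B → F is preserved.
C → A is preserved.
A, C, F → B is preserved.
D → A is preserved.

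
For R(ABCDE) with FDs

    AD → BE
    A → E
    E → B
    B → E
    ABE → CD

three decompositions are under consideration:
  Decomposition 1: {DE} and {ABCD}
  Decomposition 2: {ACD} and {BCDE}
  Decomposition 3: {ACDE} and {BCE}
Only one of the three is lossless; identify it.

Decomposition 3

Decomposition 1: common = {D}, closure = {D} → lossy.
Decomposition 2: common = {CD}, closure = {CD} → lossy.
Decomposition 3: common = {CE}, closure = {BCE} → lossless.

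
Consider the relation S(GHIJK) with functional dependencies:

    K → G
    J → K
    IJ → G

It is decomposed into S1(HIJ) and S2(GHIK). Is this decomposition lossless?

No

Common attributes: S1 ∩ S2 = {HI}.
No dependency enlarges {HI}, so (HI)⁺ = {HI}.
The closure contains neither all of S1 = {HIJ} nor all of S2 = {GHIK}, so the common attributes are not a superkey of either fragment. The join is lossy.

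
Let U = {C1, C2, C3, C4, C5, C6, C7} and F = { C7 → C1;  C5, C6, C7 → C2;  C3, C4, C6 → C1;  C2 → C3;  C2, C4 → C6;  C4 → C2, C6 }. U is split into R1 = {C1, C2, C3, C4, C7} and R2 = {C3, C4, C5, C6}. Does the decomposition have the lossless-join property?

Common attributes: R1 ∩ R2 = {C3, C4}.
Closure of {C3, C4}: C4 → C2, C6 applies, adding C2, C6; C3, C4, C6 → C1 applies, adding C1. So (C3, C4)⁺ = {C1, C2, C3, C4, C6}.
The closure contains neither all of R1 = {C1, C2, C3, C4, C7} nor all of R2 = {C3, C4, C5, C6}, so the common attributes are not a superkey of either fragment. The join is lossy.

No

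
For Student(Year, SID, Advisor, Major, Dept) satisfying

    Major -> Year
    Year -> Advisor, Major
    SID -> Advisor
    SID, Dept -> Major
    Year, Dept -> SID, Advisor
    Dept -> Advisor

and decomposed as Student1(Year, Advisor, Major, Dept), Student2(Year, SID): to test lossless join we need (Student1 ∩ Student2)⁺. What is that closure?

Year, Advisor, Major

Student1 ∩ Student2 = {Year}.
Year → Advisor, Major applies, adding Advisor, Major
Closure: {Year, Advisor, Major}.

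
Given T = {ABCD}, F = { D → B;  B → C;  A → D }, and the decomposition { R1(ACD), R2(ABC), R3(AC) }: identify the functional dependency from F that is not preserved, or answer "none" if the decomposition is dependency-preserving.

Check D → B: no single fragment contains all of {BD}, and the restricted closure of {D} across the fragments never reaches {B}.
B → C is preserved.
A → D is preserved.

D → B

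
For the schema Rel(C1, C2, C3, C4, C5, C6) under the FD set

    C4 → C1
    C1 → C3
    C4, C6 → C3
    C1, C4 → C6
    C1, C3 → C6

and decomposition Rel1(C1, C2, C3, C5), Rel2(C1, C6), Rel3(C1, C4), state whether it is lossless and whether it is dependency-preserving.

Lossless test (chase): Rows 1 and 2 agree on C1; apply C1→C3 and equate their C3 entries. Rows 1 and 3 agree on C1; apply C1→C3 and equate their C3 entries. Rows 1 and 2 agree on C1, C3; apply C1, C3→C6 and equate their C6 entries. Rows 1 and 3 agree on C1, C3; apply C1, C3→C6 and equate their C6 entries. No row becomes fully distinguished — the join is lossy.
Dependency preservation: C4, C6 → C3; C1, C4 → C6; C1, C3 → C6 are not contained in any single fragment, but the restricted closure of each left-hand side across the fragments still reaches the right-hand side; the remaining FDs each lie inside some fragment. All dependencies are preserved.

lossy but dependency-preserving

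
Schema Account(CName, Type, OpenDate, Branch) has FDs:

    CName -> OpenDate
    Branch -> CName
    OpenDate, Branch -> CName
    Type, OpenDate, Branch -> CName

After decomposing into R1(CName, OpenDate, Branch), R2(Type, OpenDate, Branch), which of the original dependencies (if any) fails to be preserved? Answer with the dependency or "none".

none

CName → OpenDate lies within R1.
Branch → CName lies within R1.
OpenDate, Branch → CName lies within R1.
Type, OpenDate, Branch → CName: restricted closure across fragments reaches CName.
Every dependency is enforceable on the fragments, so the decomposition is dependency-preserving.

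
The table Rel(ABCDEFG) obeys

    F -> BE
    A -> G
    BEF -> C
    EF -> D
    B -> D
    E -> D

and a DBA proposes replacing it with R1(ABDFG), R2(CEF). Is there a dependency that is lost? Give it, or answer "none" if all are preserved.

E -> D

Check E → D: no single fragment contains all of {DE}, and the restricted closure of {E} across the fragments never reaches {D}.
F → BE is preserved.
A → G is preserved.
BEF → C is preserved.
EF → D is preserved.
B → D is preserved.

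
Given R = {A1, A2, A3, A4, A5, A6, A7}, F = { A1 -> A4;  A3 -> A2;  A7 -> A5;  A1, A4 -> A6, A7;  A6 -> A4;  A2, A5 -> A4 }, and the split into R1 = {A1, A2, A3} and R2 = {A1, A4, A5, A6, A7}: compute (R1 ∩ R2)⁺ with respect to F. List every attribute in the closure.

A1, A4, A5, A6, A7

R1 ∩ R2 = {A1}.
A1 → A4 applies, adding A4
A1, A4 → A6, A7 applies, adding A6, A7
A7 → A5 applies, adding A5
Closure: {A1, A4, A5, A6, A7}.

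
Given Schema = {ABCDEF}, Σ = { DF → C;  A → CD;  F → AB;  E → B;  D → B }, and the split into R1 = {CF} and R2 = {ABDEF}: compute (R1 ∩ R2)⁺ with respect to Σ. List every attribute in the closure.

ABCDF

R1 ∩ R2 = {F}.
F → AB applies, adding AB
A → CD applies, adding CD
Closure: {ABCDF}.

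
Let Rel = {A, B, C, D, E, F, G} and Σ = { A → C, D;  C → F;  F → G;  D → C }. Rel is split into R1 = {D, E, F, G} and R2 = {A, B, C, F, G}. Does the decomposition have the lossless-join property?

Common attributes: R1 ∩ R2 = {F, G}.
No dependency enlarges {F, G}, so (F, G)⁺ = {F, G}.
The closure contains neither all of R1 = {D, E, F, G} nor all of R2 = {A, B, C, F, G}, so the common attributes are not a superkey of either fragment. The join is lossy.

No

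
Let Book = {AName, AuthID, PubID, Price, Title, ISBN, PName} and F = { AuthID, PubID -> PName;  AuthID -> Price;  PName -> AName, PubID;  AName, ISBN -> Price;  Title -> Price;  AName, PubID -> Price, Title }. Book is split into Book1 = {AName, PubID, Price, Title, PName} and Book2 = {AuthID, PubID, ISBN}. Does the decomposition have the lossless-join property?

Common attributes: Book1 ∩ Book2 = {PubID}.
No dependency enlarges {PubID}, so (PubID)⁺ = {PubID}.
The closure contains neither all of Book1 = {AName, PubID, Price, Title, PName} nor all of Book2 = {AuthID, PubID, ISBN}, so the common attributes are not a superkey of either fragment. The join is lossy.

No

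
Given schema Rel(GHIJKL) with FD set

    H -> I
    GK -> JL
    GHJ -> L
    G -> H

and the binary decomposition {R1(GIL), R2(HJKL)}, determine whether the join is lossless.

Common attributes: R1 ∩ R2 = {L}.
No dependency enlarges {L}, so (L)⁺ = {L}.
The closure contains neither all of R1 = {GIL} nor all of R2 = {HJKL}, so the common attributes are not a superkey of either fragment. The join is lossy.

No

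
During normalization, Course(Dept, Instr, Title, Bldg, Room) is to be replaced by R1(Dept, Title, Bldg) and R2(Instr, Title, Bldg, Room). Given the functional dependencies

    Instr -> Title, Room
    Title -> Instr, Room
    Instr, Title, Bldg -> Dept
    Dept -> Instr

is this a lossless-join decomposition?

Common attributes: R1 ∩ R2 = {Title, Bldg}.
Closure of {Title, Bldg}: Title → Instr, Room applies, adding Instr, Room; Instr, Title, Bldg → Dept applies, adding Dept. So (Title, Bldg)⁺ = {Dept, Instr, Title, Bldg, Room}.
This closure contains every attribute of R1, so R1 ∩ R2 → R1. The join is lossless.

Yes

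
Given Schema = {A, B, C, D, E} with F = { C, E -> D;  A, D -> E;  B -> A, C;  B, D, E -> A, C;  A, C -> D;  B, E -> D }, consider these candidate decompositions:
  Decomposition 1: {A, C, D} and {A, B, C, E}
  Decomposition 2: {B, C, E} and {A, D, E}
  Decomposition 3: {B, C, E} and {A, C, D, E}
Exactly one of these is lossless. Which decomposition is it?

Decomposition 1

Decomposition 1: common = {A, C}, closure = {A, C, D, E} → lossless.
Decomposition 2: common = {E}, closure = {E} → lossy.
Decomposition 3: common = {C, E}, closure = {C, D, E} → lossy.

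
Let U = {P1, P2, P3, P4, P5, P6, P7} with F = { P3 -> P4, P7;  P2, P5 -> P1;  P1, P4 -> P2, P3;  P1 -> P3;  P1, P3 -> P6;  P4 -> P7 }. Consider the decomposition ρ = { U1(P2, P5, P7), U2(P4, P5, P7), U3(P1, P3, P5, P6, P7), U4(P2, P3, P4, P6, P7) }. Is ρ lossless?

No

Chase test. Columns are P1, P2, P3, P4, P5, P6, P7; row i has aⱼ where attribute j ∈ Ui, else bᵢⱼ.
Initial tableau (one row per fragment):
  row 1: b11 a2 b13 b14 a5 b16 a7
  row 2: b21 b22 b23 a4 a5 b26 a7
  row 3: a1 b32 a3 b34 a5 a6 a7
  row 4: b41 a2 a3 a4 b45 a6 a7
Rows 3 and 4 agree on P3; apply P3→P4, P7 and equate their P4, P7 entries.
No row becomes fully distinguished — the join is lossy.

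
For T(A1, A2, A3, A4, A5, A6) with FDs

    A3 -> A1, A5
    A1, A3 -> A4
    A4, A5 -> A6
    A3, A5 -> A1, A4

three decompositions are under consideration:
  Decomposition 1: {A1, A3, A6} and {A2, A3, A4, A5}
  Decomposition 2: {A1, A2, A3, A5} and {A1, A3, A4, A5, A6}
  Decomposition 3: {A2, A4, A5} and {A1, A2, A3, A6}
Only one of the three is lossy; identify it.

Decomposition 1: common = {A3}, closure = {A1, A3, A4, A5, A6} → lossless.
Decomposition 2: common = {A1, A3, A5}, closure = {A1, A3, A4, A5, A6} → lossless.
Decomposition 3: common = {A2}, closure = {A2} → lossy.

Decomposition 3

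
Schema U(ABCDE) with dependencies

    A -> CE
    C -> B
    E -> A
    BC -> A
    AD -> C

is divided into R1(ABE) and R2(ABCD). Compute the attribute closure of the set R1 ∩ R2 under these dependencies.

ABCE

R1 ∩ R2 = {AB}.
A → CE applies, adding CE
Closure: {ABCE}.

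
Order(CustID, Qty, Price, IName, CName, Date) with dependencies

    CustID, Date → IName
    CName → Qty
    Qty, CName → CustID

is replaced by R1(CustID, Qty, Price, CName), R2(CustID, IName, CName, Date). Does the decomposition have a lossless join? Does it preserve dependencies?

lossy but dependency-preserving

Lossless test: (CustID, CName)⁺ = {CustID, Qty, CName}, which is a superkey of neither fragment — lossy.
Dependency preservation: every FD's attributes lie within a single fragment, so each can be enforced locally — preserved.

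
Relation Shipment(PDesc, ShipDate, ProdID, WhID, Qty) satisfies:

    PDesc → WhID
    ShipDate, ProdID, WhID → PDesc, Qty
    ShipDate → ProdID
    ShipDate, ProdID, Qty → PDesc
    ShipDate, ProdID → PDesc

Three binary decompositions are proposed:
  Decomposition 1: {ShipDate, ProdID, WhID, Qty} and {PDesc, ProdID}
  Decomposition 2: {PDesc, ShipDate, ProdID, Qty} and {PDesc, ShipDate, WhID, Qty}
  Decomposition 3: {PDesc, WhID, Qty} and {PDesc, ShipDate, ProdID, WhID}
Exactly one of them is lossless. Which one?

Decomposition 1: common = {ProdID}, closure = {ProdID} → lossy.
Decomposition 2: common = {PDesc, ShipDate, Qty}, closure = {PDesc, ShipDate, ProdID, WhID, Qty} → lossless.
Decomposition 3: common = {PDesc, WhID}, closure = {PDesc, WhID} → lossy.

Decomposition 2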